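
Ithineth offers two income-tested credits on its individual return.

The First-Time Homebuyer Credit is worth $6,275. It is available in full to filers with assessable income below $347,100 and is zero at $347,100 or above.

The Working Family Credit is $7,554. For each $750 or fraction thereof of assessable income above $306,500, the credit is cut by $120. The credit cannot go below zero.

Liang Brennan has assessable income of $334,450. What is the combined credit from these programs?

First-Time Homebuyer Credit: $334,450 is below the $347,100 cutoff, so the full $6,275 applies.
Working Family Credit: income exceeds $306,500 by $27,950, which is 38 full-or-partial $750 increments; reduction = 38 × $120 = $4,560, leaving $2,994.
Total: $6,275 + $2,994 = $9,269.

$9,269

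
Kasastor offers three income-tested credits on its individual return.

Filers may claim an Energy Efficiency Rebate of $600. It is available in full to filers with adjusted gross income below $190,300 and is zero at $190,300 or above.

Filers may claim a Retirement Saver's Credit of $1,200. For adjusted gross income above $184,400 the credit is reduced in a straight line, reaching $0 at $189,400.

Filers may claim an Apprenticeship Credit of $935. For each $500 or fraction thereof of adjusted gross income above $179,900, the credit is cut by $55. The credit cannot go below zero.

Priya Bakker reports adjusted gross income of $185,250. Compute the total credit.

$1,926

Energy Efficiency Rebate: $185,250 is below the $190,300 cutoff, so the full $600 applies.
Retirement Saver's Credit: $185,250 is $850 into a $5,000 phase-out range, leaving 4,150/5,000 of the credit: $1,200 × 4,150/5,000 = $996.
Apprenticeship Credit: income exceeds $179,900 by $5,350, which is 11 full-or-partial $500 increments; reduction = 11 × $55 = $605, leaving $330.
Total: $600 + $996 + $330 = $1,926.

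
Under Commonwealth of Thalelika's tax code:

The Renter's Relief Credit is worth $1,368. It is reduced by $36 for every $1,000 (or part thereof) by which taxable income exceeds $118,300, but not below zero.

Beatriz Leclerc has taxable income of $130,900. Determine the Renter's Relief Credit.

Renter's Relief Credit: income exceeds $118,300 by $12,600, which is 13 full-or-partial $1,000 increments; reduction = 13 × $36 = $468, leaving $900.

$900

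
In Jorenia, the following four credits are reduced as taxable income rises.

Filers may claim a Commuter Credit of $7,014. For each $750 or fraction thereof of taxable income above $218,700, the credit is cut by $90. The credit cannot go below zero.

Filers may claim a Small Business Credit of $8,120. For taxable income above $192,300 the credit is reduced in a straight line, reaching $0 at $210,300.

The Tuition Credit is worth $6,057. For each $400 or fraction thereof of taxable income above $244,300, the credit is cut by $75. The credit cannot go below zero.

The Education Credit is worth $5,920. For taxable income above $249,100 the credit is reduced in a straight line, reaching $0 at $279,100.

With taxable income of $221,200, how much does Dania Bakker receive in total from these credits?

Commuter Credit: income exceeds $218,700 by $2,500, which is 4 full-or-partial $750 increments; reduction = 4 × $90 = $360, leaving $6,654.
Small Business Credit: $221,200 is at or above $210,300, so the credit is $0.
Tuition Credit: $221,200 is at or below the $244,300 threshold, so the full $6,057 applies.
Education Credit: $221,200 is at or below the $249,100 threshold, so the full $5,920 applies.
Total: $6,654 + $0 + $6,057 + $5,920 = $18,631.

$18,631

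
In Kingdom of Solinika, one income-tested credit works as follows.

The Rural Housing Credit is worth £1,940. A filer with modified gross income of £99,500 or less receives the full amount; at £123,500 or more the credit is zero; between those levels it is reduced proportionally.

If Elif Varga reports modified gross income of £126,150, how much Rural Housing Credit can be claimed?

£0

Rural Housing Credit: £126,150 is at or above £123,500, so the credit is £0.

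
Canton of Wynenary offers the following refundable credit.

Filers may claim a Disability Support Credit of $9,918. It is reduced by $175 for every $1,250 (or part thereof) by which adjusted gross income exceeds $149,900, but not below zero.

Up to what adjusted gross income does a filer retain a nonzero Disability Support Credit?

$219,900

After 56 increments the reduction is 56 × $175 = $9,800, leaving $118; one more increment wipes it out. Increment 56 ends at excess 56 × $1,250 = $70,000, so the highest qualifying income is $149,900 + $70,000 = $219,900.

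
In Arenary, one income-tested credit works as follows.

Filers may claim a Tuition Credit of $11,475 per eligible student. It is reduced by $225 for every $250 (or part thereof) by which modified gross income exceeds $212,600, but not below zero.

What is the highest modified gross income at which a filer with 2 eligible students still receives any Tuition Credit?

$237,850

Full credit = 2 × $11,475 = $22,950.
After 101 increments the reduction is 101 × $225 = $22,725, leaving $225; one more increment wipes it out. Increment 101 ends at excess 101 × $250 = $25,250, so the highest qualifying income is $212,600 + $25,250 = $237,850.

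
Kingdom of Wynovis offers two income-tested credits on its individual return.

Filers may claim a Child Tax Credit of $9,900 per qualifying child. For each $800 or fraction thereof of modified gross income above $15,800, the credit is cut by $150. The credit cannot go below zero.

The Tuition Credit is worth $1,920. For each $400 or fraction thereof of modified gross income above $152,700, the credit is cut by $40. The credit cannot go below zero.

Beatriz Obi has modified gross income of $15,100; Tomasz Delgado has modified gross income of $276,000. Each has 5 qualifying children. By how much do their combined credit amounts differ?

Beatriz ($15,100): Child Tax Credit: base = 5 × $9,900 = $49,500. $15,100 is at or below the $15,800 threshold, so the full $49,500 applies. Tuition Credit: $15,100 is at or below the $152,700 threshold, so the full $1,920 applies. total $49,500 + $1,920 = $51,420
Tomasz ($276,000): Child Tax Credit: base = 5 × $9,900 = $49,500. income exceeds $15,800 by $260,200, which is 326 full-or-partial $800 increments; reduction = 326 × $150 = $48,900, leaving $600. Tuition Credit: income exceeds $152,700 by $123,300 → 309 increments × $40 = $12,360 ≥ base, so the credit is $0. total $600 + $0 = $600
Difference: |$51,420 − $600| = $50,820.

$50,820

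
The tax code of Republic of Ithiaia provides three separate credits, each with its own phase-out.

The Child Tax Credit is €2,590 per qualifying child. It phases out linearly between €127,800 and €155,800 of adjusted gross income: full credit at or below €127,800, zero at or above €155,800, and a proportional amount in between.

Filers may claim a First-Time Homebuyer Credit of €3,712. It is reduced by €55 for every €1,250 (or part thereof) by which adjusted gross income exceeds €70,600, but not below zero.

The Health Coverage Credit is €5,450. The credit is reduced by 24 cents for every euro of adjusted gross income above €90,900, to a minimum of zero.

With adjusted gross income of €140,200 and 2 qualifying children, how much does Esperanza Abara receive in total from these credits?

€3,518

Child Tax Credit: base = 2 × €2,590 = €5,180. €140,200 is €12,400 into a €28,000 phase-out range, leaving 15,600/28,000 of the credit: €5,180 × 15,600/28,000 = €2,886.
First-Time Homebuyer Credit: income exceeds €70,600 by €69,600, which is 56 full-or-partial €1,250 increments; reduction = 56 × €55 = €3,080, leaving €632.
Health Coverage Credit: 24% of the €49,300 excess over €90,900 is €11,832 ≥ base, so the credit is €0.
Total: €2,886 + €632 + €0 = €3,518.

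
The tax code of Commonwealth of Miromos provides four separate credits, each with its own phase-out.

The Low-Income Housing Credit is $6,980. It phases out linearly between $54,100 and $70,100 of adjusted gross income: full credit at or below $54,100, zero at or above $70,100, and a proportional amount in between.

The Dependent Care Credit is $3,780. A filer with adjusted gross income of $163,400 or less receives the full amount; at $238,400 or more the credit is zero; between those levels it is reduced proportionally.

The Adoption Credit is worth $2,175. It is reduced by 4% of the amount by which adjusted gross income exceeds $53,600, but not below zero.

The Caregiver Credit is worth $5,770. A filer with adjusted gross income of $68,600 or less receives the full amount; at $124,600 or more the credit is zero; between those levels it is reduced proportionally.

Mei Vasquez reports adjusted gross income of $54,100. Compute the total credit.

Low-Income Housing Credit: $54,100 is at or below the $54,100 threshold, so the full $6,980 applies.
Dependent Care Credit: $54,100 is at or below the $163,400 threshold, so the full $3,780 applies.
Adoption Credit: 4% of the $500 excess over $53,600 is $20; credit = $2,175 − $20 = $2,155.
Caregiver Credit: $54,100 is at or below the $68,600 threshold, so the full $5,770 applies.
Total: $6,980 + $3,780 + $2,155 + $5,770 = $18,685.

$18,685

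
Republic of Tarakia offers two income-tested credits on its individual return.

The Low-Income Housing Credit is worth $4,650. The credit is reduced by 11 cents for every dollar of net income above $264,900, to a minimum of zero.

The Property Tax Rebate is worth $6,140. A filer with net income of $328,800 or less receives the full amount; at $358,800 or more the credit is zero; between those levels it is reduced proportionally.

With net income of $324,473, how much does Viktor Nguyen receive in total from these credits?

$6,140

Low-Income Housing Credit: 11% of the $59,573 excess over $264,900 is $6,553.03 ≥ base, so the credit is $0.
Property Tax Rebate: $324,473 is at or below the $328,800 threshold, so the full $6,140 applies.
Total: $0 + $6,140 = $6,140.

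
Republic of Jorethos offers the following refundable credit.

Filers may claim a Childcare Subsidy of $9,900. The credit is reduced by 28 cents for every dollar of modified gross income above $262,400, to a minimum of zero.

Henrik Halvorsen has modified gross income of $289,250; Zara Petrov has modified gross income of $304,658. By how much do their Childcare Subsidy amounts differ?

$2,382

Henrik ($289,250): Childcare Subsidy: 28% of the $26,850 excess over $262,400 is $7,518; credit = $9,900 − $7,518 = $2,382.
Zara ($304,658): Childcare Subsidy: 28% of the $42,258 excess over $262,400 is $11,832.24 ≥ base, so the credit is $0.
Difference: |$2,382 − $0| = $2,382.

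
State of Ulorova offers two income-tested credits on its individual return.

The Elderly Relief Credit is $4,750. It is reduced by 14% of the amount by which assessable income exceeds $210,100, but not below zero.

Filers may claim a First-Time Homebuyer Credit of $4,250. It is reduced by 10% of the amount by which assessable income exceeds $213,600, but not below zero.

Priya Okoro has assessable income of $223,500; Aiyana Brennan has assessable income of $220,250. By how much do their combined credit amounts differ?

$780

Priya ($223,500): Elderly Relief Credit: 14% of the $13,400 excess over $210,100 is $1,876; credit = $4,750 − $1,876 = $2,874. First-Time Homebuyer Credit: 10% of the $9,900 excess over $213,600 is $990; credit = $4,250 − $990 = $3,260. total $2,874 + $3,260 = $6,134
Aiyana ($220,250): Elderly Relief Credit: 14% of the $10,150 excess over $210,100 is $1,421; credit = $4,750 − $1,421 = $3,329. First-Time Homebuyer Credit: 10% of the $6,650 excess over $213,600 is $665; credit = $4,250 − $665 = $3,585. total $3,329 + $3,585 = $6,914
Difference: |$6,134 − $6,914| = $780.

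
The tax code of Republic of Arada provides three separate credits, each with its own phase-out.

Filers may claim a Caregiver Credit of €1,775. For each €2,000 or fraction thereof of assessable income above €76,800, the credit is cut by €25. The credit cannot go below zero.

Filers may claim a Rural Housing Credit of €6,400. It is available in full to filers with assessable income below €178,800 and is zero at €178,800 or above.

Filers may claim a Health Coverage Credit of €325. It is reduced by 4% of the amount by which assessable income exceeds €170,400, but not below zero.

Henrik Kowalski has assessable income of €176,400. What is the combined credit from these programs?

Caregiver Credit: income exceeds €76,800 by €99,600, which is 50 full-or-partial €2,000 increments; reduction = 50 × €25 = €1,250, leaving €525.
Rural Housing Credit: €176,400 is below the €178,800 cutoff, so the full €6,400 applies.
Health Coverage Credit: 4% of the €6,000 excess over €170,400 is €240; credit = €325 − €240 = €85.
Total: €525 + €6,400 + €85 = €7,010.

€7,010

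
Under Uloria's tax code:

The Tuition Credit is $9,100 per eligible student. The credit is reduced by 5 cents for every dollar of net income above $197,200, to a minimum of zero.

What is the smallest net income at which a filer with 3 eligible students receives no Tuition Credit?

$743,200

Full credit = 3 × $9,100 = $27,300.
The credit falls by 5% of each dollar above $197,200, so it reaches zero when the excess is $27,300 / 5% = $546,000: income = $197,200 + $546,000 = $743,200.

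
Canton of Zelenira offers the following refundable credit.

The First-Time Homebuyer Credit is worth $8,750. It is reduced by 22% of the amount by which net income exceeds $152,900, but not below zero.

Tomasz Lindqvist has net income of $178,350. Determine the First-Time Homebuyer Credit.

First-Time Homebuyer Credit: 22% of the $25,450 excess over $152,900 is $5,599; credit = $8,750 − $5,599 = $3,151.

$3,151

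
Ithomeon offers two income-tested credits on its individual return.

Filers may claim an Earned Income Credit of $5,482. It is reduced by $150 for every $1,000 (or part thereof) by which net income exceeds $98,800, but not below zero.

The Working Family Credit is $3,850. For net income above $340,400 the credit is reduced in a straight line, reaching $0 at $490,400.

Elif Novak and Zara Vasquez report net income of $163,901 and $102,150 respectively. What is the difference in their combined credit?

Elif ($163,901): Earned Income Credit: income exceeds $98,800 by $65,101 → 66 increments × $150 = $9,900 ≥ base, so the credit is $0. Working Family Credit: $163,901 is at or below the $340,400 threshold, so the full $3,850 applies. total $0 + $3,850 = $3,850
Zara ($102,150): Earned Income Credit: income exceeds $98,800 by $3,350, which is 4 full-or-partial $1,000 increments; reduction = 4 × $150 = $600, leaving $4,882. Working Family Credit: $102,150 is at or below the $340,400 threshold, so the full $3,850 applies. total $4,882 + $3,850 = $8,732
Difference: |$3,850 − $8,732| = $4,882.

$4,882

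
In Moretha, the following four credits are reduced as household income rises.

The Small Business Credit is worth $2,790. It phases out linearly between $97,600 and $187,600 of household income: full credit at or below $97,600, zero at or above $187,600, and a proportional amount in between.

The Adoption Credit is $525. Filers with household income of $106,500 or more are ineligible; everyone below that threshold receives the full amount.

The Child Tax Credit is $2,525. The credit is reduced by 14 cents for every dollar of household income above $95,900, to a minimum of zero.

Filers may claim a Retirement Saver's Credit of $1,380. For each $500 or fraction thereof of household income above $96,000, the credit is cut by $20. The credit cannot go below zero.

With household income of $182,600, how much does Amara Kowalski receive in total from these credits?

Small Business Credit: $182,600 is $85,000 into a $90,000 phase-out range, leaving 5,000/90,000 of the credit: $2,790 × 5,000/90,000 = $155.
Adoption Credit: $182,600 meets or exceeds the $106,500 cutoff, so the credit is $0.
Child Tax Credit: 14% of the $86,700 excess over $95,900 is $12,138 ≥ base, so the credit is $0.
Retirement Saver's Credit: income exceeds $96,000 by $86,600 → 174 increments × $20 = $3,480 ≥ base, so the credit is $0.
Total: $155 + $0 + $0 + $0 = $155.

$155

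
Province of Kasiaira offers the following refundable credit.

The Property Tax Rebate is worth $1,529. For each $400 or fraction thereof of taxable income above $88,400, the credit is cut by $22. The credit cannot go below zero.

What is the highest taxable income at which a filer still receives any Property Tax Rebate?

After 69 increments the reduction is 69 × $22 = $1,518, leaving $11; one more increment wipes it out. Increment 69 ends at excess 69 × $400 = $27,600, so the highest qualifying income is $88,400 + $27,600 = $116,000.

$116,000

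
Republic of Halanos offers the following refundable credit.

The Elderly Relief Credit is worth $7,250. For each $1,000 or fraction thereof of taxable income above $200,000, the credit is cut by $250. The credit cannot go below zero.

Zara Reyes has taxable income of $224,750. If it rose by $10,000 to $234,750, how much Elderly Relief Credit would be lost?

At $224,750 — income exceeds $200,000 by $24,750, which is 25 full-or-partial $1,000 increments; reduction = 25 × $250 = $6,250, leaving $1,000.
At $234,750 — income exceeds $200,000 by $34,750 → 35 increments × $250 = $8,750 ≥ base, so the credit is $0.
Lost: $1,000 − $0 = $1,000.

$1,000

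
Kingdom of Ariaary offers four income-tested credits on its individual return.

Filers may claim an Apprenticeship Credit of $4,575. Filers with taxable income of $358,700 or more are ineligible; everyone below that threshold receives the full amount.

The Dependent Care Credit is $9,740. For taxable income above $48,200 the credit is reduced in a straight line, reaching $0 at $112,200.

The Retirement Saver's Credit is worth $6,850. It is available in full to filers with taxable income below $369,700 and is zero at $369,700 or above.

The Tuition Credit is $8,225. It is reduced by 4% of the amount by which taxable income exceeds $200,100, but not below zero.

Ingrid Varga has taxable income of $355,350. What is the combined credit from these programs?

$13,440

Apprenticeship Credit: $355,350 is below the $358,700 cutoff, so the full $4,575 applies.
Dependent Care Credit: $355,350 is at or above $112,200, so the credit is $0.
Retirement Saver's Credit: $355,350 is below the $369,700 cutoff, so the full $6,850 applies.
Tuition Credit: 4% of the $155,250 excess over $200,100 is $6,210; credit = $8,225 − $6,210 = $2,015.
Total: $4,575 + $0 + $6,850 + $2,015 = $13,440.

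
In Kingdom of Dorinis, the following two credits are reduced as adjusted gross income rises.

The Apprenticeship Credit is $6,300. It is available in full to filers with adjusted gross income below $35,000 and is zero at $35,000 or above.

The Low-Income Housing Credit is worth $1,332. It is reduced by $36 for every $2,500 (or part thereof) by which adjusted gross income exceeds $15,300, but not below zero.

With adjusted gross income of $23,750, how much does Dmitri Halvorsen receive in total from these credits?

$7,488

Apprenticeship Credit: $23,750 is below the $35,000 cutoff, so the full $6,300 applies.
Low-Income Housing Credit: income exceeds $15,300 by $8,450, which is 4 full-or-partial $2,500 increments; reduction = 4 × $36 = $144, leaving $1,188.
Total: $6,300 + $1,188 = $7,488.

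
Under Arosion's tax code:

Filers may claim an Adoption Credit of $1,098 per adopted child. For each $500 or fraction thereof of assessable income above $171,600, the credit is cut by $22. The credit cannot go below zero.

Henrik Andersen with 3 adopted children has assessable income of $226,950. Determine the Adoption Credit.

Adoption Credit: base = 3 × $1,098 = $3,294. income exceeds $171,600 by $55,350, which is 111 full-or-partial $500 increments; reduction = 111 × $22 = $2,442, leaving $852.

$852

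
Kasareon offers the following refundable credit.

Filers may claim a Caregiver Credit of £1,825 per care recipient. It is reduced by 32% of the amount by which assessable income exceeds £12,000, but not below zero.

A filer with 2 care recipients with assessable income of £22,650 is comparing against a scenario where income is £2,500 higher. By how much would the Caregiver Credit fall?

£242

At £22,650 — base = 2 × £1,825 = £3,650. 32% of the £10,650 excess over £12,000 is £3,408; credit = £3,650 − £3,408 = £242.
At £25,150 — base = 2 × £1,825 = £3,650. 32% of the £13,150 excess over £12,000 is £4,208 ≥ base, so the credit is £0.
Lost: £242 − £0 = £242.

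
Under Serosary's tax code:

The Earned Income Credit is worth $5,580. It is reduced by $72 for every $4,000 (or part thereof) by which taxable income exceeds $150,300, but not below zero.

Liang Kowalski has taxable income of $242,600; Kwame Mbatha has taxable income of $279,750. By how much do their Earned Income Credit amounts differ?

Liang ($242,600): Earned Income Credit: income exceeds $150,300 by $92,300, which is 24 full-or-partial $4,000 increments; reduction = 24 × $72 = $1,728, leaving $3,852.
Kwame ($279,750): Earned Income Credit: income exceeds $150,300 by $129,450, which is 33 full-or-partial $4,000 increments; reduction = 33 × $72 = $2,376, leaving $3,204.
Difference: |$3,852 − $3,204| = $648.

$648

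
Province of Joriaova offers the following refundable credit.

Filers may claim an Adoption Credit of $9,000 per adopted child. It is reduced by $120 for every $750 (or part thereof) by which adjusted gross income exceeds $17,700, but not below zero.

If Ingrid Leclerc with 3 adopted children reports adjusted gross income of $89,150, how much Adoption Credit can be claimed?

Adoption Credit: base = 3 × $9,000 = $27,000. income exceeds $17,700 by $71,450, which is 96 full-or-partial $750 increments; reduction = 96 × $120 = $11,520, leaving $15,480.

$15,480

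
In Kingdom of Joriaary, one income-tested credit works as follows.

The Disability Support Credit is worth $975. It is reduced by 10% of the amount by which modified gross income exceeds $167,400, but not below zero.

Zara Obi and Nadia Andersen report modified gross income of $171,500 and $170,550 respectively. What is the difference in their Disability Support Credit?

Zara ($171,500): Disability Support Credit: 10% of the $4,100 excess over $167,400 is $410; credit = $975 − $410 = $565.
Nadia ($170,550): Disability Support Credit: 10% of the $3,150 excess over $167,400 is $315; credit = $975 − $315 = $660.
Difference: |$565 − $660| = $95.

$95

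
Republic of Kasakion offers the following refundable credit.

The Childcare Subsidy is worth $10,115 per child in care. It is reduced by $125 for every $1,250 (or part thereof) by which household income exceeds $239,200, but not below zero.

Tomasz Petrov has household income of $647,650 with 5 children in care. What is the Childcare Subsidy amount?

Childcare Subsidy: base = 5 × $10,115 = $50,575. income exceeds $239,200 by $408,450, which is 327 full-or-partial $1,250 increments; reduction = 327 × $125 = $40,875, leaving $9,700.

$9,700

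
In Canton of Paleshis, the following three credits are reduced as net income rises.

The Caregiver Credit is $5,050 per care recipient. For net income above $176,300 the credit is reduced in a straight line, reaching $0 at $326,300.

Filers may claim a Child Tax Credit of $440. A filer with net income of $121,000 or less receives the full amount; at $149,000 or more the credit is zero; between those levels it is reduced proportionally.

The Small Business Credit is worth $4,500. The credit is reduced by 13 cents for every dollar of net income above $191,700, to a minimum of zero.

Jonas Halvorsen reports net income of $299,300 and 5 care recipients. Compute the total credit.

Caregiver Credit: base = 5 × $5,050 = $25,250. $299,300 is $123,000 into a $150,000 phase-out range, leaving 27,000/150,000 of the credit: $25,250 × 27,000/150,000 = $4,545.
Child Tax Credit: $299,300 is at or above $149,000, so the credit is $0.
Small Business Credit: 13% of the $107,600 excess over $191,700 is $13,988 ≥ base, so the credit is $0.
Total: $4,545 + $0 + $0 = $4,545.

$4,545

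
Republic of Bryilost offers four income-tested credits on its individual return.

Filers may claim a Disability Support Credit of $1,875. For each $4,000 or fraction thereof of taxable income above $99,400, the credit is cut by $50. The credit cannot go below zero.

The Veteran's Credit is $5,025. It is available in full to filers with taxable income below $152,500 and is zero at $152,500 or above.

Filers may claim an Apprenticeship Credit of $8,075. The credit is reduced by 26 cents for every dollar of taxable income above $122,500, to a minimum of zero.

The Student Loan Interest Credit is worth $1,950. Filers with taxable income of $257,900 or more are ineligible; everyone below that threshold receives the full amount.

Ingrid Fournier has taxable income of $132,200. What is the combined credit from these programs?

Disability Support Credit: income exceeds $99,400 by $32,800, which is 9 full-or-partial $4,000 increments; reduction = 9 × $50 = $450, leaving $1,425.
Veteran's Credit: $132,200 is below the $152,500 cutoff, so the full $5,025 applies.
Apprenticeship Credit: 26% of the $9,700 excess over $122,500 is $2,522; credit = $8,075 − $2,522 = $5,553.
Student Loan Interest Credit: $132,200 is below the $257,900 cutoff, so the full $1,950 applies.
Total: $1,425 + $5,025 + $5,553 + $1,950 = $13,953.

$13,953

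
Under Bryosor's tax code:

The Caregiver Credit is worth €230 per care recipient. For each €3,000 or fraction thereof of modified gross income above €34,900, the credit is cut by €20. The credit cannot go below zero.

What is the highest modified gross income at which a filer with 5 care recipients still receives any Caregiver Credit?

Full credit = 5 × €230 = €1,150.
After 57 increments the reduction is 57 × €20 = €1,140, leaving €10; one more increment wipes it out. Increment 57 ends at excess 57 × €3,000 = €171,000, so the highest qualifying income is €34,900 + €171,000 = €205,900.

€205,900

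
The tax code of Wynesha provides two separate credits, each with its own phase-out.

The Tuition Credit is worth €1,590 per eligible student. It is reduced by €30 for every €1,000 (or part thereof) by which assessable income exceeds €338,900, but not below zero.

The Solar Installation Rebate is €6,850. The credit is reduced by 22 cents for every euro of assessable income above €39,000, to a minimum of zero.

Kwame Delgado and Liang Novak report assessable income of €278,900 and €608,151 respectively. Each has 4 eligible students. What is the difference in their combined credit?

€6,360

Kwame (€278,900): Tuition Credit: base = 4 × €1,590 = €6,360. €278,900 is at or below the €338,900 threshold, so the full €6,360 applies. Solar Installation Rebate: 22% of the €239,900 excess over €39,000 is €52,778 ≥ base, so the credit is €0. total €6,360 + €0 = €6,360
Liang (€608,151): Tuition Credit: base = 4 × €1,590 = €6,360. income exceeds €338,900 by €269,251 → 270 increments × €30 = €8,100 ≥ base, so the credit is €0. Solar Installation Rebate: 22% of the €569,151 excess over €39,000 is €125,213.22 ≥ base, so the credit is €0. total €0 + €0 = €0
Difference: |€6,360 − €0| = €6,360.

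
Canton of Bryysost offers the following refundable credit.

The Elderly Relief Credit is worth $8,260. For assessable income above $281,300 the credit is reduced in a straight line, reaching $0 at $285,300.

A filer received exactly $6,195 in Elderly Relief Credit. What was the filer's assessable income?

$282,300

$6,195 is 6,195/8,260 of the full $8,260, so 2,065/8,260 of the $4,000 range has been used: income = $281,300 + $4,000 × 2,065/8,260 = $282,300.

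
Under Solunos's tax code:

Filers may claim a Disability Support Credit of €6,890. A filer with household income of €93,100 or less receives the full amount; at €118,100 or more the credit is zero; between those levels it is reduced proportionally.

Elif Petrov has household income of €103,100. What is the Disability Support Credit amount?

€4,134

Disability Support Credit: €103,100 is €10,000 into a €25,000 phase-out range, leaving 15,000/25,000 of the credit: €6,890 × 15,000/25,000 = €4,134.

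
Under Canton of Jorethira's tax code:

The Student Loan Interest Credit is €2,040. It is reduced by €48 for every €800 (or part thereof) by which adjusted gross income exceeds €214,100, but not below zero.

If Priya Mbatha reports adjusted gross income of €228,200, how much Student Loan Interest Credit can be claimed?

€1,176

Student Loan Interest Credit: income exceeds €214,100 by €14,100, which is 18 full-or-partial €800 increments; reduction = 18 × €48 = €864, leaving €1,176.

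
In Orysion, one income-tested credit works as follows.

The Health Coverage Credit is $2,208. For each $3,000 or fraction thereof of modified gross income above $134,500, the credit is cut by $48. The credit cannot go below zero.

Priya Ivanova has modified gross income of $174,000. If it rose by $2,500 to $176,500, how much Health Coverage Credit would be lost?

$0

At $174,000 — income exceeds $134,500 by $39,500, which is 14 full-or-partial $3,000 increments; reduction = 14 × $48 = $672, leaving $1,536.
At $176,500 — income exceeds $134,500 by $42,000, which is 14 full-or-partial $3,000 increments; reduction = 14 × $48 = $672, leaving $1,536.
Lost: $1,536 − $1,536 = $0.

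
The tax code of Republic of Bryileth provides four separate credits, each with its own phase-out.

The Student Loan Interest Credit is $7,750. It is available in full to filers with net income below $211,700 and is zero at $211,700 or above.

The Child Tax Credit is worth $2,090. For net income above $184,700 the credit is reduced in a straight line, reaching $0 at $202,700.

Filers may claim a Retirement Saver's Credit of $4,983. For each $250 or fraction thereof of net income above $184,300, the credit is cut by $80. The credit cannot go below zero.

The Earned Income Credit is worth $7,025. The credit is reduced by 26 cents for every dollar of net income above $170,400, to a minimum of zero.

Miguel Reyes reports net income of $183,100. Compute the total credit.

Student Loan Interest Credit: $183,100 is below the $211,700 cutoff, so the full $7,750 applies.
Child Tax Credit: $183,100 is at or below the $184,700 threshold, so the full $2,090 applies.
Retirement Saver's Credit: $183,100 is at or below the $184,300 threshold, so the full $4,983 applies.
Earned Income Credit: 26% of the $12,700 excess over $170,400 is $3,302; credit = $7,025 − $3,302 = $3,723.
Total: $7,750 + $2,090 + $4,983 + $3,723 = $18,546.

$18,546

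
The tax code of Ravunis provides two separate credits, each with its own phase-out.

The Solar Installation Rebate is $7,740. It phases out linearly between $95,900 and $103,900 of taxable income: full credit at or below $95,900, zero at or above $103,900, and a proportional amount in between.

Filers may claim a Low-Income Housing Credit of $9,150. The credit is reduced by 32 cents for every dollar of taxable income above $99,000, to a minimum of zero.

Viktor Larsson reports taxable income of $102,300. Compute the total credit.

Solar Installation Rebate: $102,300 is $6,400 into a $8,000 phase-out range, leaving 1,600/8,000 of the credit: $7,740 × 1,600/8,000 = $1,548.
Low-Income Housing Credit: 32% of the $3,300 excess over $99,000 is $1,056; credit = $9,150 − $1,056 = $8,094.
Total: $1,548 + $8,094 = $9,642.

$9,642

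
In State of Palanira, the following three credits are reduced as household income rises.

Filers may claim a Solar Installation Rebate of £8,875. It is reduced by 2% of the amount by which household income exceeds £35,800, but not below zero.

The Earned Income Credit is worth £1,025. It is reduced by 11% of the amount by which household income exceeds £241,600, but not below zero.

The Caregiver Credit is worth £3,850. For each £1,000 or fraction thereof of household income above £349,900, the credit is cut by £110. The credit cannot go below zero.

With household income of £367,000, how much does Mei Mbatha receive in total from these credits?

£4,121

Solar Installation Rebate: 2% of the £331,200 excess over £35,800 is £6,624; credit = £8,875 − £6,624 = £2,251.
Earned Income Credit: 11% of the £125,400 excess over £241,600 is £13,794 ≥ base, so the credit is £0.
Caregiver Credit: income exceeds £349,900 by £17,100, which is 18 full-or-partial £1,000 increments; reduction = 18 × £110 = £1,980, leaving £1,870.
Total: £2,251 + £0 + £1,870 = £4,121.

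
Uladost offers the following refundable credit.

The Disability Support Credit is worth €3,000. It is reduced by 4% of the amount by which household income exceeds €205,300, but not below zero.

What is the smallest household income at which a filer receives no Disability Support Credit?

The credit falls by 4% of each euro above €205,300, so it reaches zero when the excess is €3,000 / 4% = €75,000: income = €205,300 + €75,000 = €280,300.

€280,300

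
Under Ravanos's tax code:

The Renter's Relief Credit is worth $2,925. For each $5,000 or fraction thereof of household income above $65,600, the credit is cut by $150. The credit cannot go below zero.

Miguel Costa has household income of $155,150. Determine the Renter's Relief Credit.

$225

Renter's Relief Credit: income exceeds $65,600 by $89,550, which is 18 full-or-partial $5,000 increments; reduction = 18 × $150 = $2,700, leaving $225.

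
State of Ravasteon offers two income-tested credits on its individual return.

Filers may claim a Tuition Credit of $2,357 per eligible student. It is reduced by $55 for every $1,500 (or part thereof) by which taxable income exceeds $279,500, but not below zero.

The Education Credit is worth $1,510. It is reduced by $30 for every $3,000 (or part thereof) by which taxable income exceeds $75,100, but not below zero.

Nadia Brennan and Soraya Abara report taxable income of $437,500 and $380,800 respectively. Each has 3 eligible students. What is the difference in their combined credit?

$2,090

Nadia ($437,500): Tuition Credit: base = 3 × $2,357 = $7,071. income exceeds $279,500 by $158,000, which is 106 full-or-partial $1,500 increments; reduction = 106 × $55 = $5,830, leaving $1,241. Education Credit: income exceeds $75,100 by $362,400 → 121 increments × $30 = $3,630 ≥ base, so the credit is $0. total $1,241 + $0 = $1,241
Soraya ($380,800): Tuition Credit: base = 3 × $2,357 = $7,071. income exceeds $279,500 by $101,300, which is 68 full-or-partial $1,500 increments; reduction = 68 × $55 = $3,740, leaving $3,331. Education Credit: income exceeds $75,100 by $305,700 → 102 increments × $30 = $3,060 ≥ base, so the credit is $0. total $3,331 + $0 = $3,331
Difference: |$1,241 − $3,331| = $2,090.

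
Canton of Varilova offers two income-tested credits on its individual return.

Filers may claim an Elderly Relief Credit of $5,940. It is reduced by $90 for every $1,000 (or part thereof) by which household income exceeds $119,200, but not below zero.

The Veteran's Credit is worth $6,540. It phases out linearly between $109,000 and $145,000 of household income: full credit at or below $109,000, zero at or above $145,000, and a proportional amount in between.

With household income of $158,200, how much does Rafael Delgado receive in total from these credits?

Elderly Relief Credit: income exceeds $119,200 by $39,000, which is 39 full-or-partial $1,000 increments; reduction = 39 × $90 = $3,510, leaving $2,430.
Veteran's Credit: $158,200 is at or above $145,000, so the credit is $0.
Total: $2,430 + $0 = $2,430.

$2,430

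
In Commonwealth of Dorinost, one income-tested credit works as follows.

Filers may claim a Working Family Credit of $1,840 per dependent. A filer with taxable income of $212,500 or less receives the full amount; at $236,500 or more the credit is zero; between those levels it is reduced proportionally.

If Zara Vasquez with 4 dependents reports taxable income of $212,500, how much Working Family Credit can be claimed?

$7,360

Working Family Credit: base = 4 × $1,840 = $7,360. $212,500 is at or below the $212,500 threshold, so the full $7,360 applies.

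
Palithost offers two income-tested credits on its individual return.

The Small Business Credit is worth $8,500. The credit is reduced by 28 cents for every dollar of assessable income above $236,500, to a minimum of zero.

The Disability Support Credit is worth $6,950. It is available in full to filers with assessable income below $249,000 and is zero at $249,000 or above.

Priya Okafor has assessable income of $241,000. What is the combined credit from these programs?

Small Business Credit: 28% of the $4,500 excess over $236,500 is $1,260; credit = $8,500 − $1,260 = $7,240.
Disability Support Credit: $241,000 is below the $249,000 cutoff, so the full $6,950 applies.
Total: $7,240 + $6,950 = $14,190.

$14,190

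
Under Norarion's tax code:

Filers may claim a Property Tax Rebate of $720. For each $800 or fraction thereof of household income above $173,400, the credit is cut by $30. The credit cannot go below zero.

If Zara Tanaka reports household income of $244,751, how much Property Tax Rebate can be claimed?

$0

Property Tax Rebate: income exceeds $173,400 by $71,351 → 90 increments × $30 = $2,700 ≥ base, so the credit is $0.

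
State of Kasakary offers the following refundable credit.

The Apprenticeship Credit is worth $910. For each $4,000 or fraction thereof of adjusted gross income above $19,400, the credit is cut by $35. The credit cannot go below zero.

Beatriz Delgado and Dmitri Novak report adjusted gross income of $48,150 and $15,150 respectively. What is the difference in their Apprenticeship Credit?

Beatriz ($48,150): Apprenticeship Credit: income exceeds $19,400 by $28,750, which is 8 full-or-partial $4,000 increments; reduction = 8 × $35 = $280, leaving $630.
Dmitri ($15,150): Apprenticeship Credit: $15,150 is at or below the $19,400 threshold, so the full $910 applies.
Difference: |$630 − $910| = $280.

$280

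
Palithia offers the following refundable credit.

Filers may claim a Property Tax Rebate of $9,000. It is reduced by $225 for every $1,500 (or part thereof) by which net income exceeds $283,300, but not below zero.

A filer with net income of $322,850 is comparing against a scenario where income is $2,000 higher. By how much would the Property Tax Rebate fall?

At $322,850 — income exceeds $283,300 by $39,550, which is 27 full-or-partial $1,500 increments; reduction = 27 × $225 = $6,075, leaving $2,925.
At $324,850 — income exceeds $283,300 by $41,550, which is 28 full-or-partial $1,500 increments; reduction = 28 × $225 = $6,300, leaving $2,700.
Lost: $2,925 − $2,700 = $225.

$225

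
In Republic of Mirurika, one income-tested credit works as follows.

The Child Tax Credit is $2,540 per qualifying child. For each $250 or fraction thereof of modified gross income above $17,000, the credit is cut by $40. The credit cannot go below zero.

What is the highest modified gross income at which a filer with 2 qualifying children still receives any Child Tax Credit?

Full credit = 2 × $2,540 = $5,080.
After 126 increments the reduction is 126 × $40 = $5,040, leaving $40; one more increment wipes it out. Increment 126 ends at excess 126 × $250 = $31,500, so the highest qualifying income is $17,000 + $31,500 = $48,500.

$48,500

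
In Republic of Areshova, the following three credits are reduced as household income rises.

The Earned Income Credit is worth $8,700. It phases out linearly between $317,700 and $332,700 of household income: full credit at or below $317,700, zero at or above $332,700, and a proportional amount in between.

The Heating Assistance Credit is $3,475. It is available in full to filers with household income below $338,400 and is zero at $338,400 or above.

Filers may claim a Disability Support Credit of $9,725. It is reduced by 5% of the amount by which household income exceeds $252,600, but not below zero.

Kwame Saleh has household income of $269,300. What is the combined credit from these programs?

Earned Income Credit: $269,300 is at or below the $317,700 threshold, so the full $8,700 applies.
Heating Assistance Credit: $269,300 is below the $338,400 cutoff, so the full $3,475 applies.
Disability Support Credit: 5% of the $16,700 excess over $252,600 is $835; credit = $9,725 − $835 = $8,890.
Total: $8,700 + $3,475 + $8,890 = $21,065.

$21,065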